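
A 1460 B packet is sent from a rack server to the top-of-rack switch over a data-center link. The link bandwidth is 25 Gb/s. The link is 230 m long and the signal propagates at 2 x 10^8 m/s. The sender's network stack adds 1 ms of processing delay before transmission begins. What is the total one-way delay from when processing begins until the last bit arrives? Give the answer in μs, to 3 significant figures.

1000 μs

L = 1460 × 8 = 11680 bits.
Transmission delay = L/R = 11680 / 25000000000 = 0.4672 μs.
Propagation delay = d/s = 230 m / 200000000 m/s = 1.15 μs.
Plus processing delay 1 ms = 1000 μs.
Total = 1000 μs.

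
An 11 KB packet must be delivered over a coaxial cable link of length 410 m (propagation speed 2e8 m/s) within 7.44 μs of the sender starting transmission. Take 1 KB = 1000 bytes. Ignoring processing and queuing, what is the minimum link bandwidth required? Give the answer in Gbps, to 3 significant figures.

16.3 Gbps

L = 88000 bits.
Propagation delay = 410 / 200000000 = 2.05 μs.
Transmission budget = 7.44 − 2.05 = 5.39 μs.
R ≥ L / t_tx = 88000 bits / 5.39e-06 s = 16.3 Gbps.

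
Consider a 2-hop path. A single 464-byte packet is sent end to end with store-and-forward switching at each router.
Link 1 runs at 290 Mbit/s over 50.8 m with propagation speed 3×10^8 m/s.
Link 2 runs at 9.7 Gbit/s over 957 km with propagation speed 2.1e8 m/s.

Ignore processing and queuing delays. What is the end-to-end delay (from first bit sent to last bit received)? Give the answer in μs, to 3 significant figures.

L = 464 × 8 = 3712 bits.
Transmission delays (L/R per hop): 12.8, 0.38268 μs; sum = 13.1827 μs.
Propagation delays (d/s per hop): 0.169333, 4557.14 μs; sum = 4557.31 μs.
End-to-end = 4570 μs.

4570 μs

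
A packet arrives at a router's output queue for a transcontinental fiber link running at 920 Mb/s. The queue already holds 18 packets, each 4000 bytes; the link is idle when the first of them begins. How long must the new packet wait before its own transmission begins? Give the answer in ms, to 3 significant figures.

0.626 ms

Each queued packet: L/R = 32000/920000000 = 0.0347826 ms.
18 queued → 0.626087 ms.
Queuing delay = 0.626 ms.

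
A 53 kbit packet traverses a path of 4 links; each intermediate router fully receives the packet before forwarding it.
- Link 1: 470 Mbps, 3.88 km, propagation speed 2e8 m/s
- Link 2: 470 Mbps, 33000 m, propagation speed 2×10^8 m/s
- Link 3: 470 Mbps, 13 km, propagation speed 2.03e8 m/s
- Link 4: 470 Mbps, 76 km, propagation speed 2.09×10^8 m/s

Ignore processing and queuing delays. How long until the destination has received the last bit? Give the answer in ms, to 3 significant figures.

1.06 ms

L = 53000 bits.
Transmission delay per hop = L/R = 53000/470000000 = 0.112766 ms; 4 hops → 0.451064 ms.
Propagation delays (d/s per hop): 0.0194, 0.165, 0.0640394, 0.363636 ms; sum = 0.612076 ms.
End-to-end = 1.06 ms.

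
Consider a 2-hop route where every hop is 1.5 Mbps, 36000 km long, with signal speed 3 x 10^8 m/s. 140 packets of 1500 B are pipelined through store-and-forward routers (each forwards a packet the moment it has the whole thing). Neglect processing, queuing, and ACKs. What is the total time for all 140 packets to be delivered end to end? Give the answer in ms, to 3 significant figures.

Per-hop transmission t_tx = L/R = 12000/1500000 = 8 ms.
Per-hop propagation t_prop = 36000000/300000000 = 120 ms.
Pipeline fill: first packet needs 2·t_tx to clear all hops; remaining 139 packets each add one t_tx.
Total = (2+140-1)·t_tx + 2·t_prop = 141·8 + 2·120 = 1370 ms.

1370 ms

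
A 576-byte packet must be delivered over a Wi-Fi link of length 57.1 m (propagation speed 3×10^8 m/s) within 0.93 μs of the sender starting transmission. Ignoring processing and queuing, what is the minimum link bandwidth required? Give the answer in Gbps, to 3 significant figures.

L = 4608 bits.
Propagation delay = 57.1 / 300000000 = 0.190333 μs.
Transmission budget = 0.93 − 0.190333 = 0.739667 μs.
R ≥ L / t_tx = 4608 bits / 7.39667e-07 s = 6.23 Gbps.

6.23 Gbps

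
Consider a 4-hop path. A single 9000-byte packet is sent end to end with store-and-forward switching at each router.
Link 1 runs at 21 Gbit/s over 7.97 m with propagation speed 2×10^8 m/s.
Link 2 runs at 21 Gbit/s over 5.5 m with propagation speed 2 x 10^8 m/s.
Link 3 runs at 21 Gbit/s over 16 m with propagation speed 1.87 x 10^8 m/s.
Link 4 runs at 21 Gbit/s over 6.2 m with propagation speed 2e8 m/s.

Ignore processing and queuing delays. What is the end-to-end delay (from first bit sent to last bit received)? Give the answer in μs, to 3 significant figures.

13.9 μs

L = 9000 × 8 = 72000 bits.
Transmission delay per hop = L/R = 72000/21000000000 = 3.42857 μs; 4 hops → 13.7143 μs.
Propagation delays (d/s per hop): 0.03985, 0.0275, 0.0855615, 0.031 μs; sum = 0.183911 μs.
End-to-end = 13.9 μs.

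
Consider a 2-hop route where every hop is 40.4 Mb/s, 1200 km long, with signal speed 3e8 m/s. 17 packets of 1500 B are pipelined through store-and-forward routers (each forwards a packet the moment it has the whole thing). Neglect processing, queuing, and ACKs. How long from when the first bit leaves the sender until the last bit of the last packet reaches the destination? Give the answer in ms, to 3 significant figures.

Per-hop transmission t_tx = L/R = 12000/40400000 = 0.29703 ms.
Per-hop propagation t_prop = 1200000/300000000 = 4 ms.
Pipeline fill: first packet needs 2·t_tx to clear all hops; remaining 16 packets each add one t_tx.
Total = (2+17-1)·t_tx + 2·t_prop = 18·0.29703 + 2·4 = 13.3 ms.

13.3 ms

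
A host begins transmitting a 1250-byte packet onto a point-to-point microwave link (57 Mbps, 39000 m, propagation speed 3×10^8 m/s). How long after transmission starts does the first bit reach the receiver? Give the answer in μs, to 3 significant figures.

First bit experiences only propagation delay: d/s = 39000/300000000 = 130 μs.

130 μs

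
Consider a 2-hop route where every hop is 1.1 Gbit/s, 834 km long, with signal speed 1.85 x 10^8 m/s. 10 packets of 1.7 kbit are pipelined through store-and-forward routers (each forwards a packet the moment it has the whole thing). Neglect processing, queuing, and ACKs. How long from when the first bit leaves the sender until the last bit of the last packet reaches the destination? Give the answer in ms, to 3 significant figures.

Per-hop transmission t_tx = L/R = 1700/1100000000 = 0.00154545 ms.
Per-hop propagation t_prop = 834000/185000000 = 4.50811 ms.
Pipeline fill: first packet needs 2·t_tx to clear all hops; remaining 9 packets each add one t_tx.
Total = (2+10-1)·t_tx + 2·t_prop = 11·0.00154545 + 2·4.50811 = 9.03 ms.

9.03 ms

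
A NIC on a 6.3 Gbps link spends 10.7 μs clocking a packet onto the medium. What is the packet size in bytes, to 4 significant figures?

8426 bytes

L = R × t_tx = 6300000000 b/s × 1.07e-05 s = 67410 bits.
In bytes: 67410 / 8 = 8426 bytes.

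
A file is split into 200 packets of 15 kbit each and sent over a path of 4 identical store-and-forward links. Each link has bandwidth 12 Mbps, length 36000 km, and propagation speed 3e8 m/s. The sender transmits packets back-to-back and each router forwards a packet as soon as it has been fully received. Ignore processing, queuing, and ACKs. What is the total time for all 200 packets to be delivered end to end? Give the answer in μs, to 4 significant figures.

733800 μs

Per-hop transmission t_tx = L/R = 15000/12000000 = 1250 μs.
Per-hop propagation t_prop = 36000000/300000000 = 120000 μs.
Pipeline fill: first packet needs 4·t_tx to clear all hops; remaining 199 packets each add one t_tx.
Total = (4+200-1)·t_tx + 4·t_prop = 203·1250 + 4·120000 = 733800 μs.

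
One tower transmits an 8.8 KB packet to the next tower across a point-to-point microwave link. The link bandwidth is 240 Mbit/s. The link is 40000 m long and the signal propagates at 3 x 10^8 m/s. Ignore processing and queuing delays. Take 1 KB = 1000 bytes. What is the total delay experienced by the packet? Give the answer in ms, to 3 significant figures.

L = 70400 bits.
Transmission delay = L/R = 70400 / 240000000 = 0.293333 ms.
Propagation delay = d/s = 40000 m / 300000000 m/s = 0.133333 ms.
Total = 0.427 ms.

0.427 ms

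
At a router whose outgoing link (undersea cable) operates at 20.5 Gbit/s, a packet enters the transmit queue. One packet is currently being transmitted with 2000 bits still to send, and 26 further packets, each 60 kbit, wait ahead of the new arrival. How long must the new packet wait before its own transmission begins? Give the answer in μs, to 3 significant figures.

76.2 μs

Each queued packet: L/R = 60000/20500000000 = 2.92683 μs.
26 queued → 76.0976 μs.
Plus remaining 2000 bits of current packet: 0.097561 μs.
Queuing delay = 76.2 μs.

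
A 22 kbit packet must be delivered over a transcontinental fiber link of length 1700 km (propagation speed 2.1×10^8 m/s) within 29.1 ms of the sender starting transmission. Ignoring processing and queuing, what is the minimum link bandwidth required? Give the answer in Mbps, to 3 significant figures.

Propagation delay = 1700000 / 210000000 = 8.09524 ms.
Transmission budget = 29.1 − 8.09524 = 21.0048 ms.
R ≥ L / t_tx = 22000 bits / 0.0210048 s = 1.05 Mbps.

1.05 Mbps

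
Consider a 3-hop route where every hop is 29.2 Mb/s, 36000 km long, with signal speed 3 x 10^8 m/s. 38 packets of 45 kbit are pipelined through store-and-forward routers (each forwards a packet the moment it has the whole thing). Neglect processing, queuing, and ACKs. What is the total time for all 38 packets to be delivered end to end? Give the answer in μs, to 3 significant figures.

422000 μs

Per-hop transmission t_tx = L/R = 45000/29200000 = 1541.1 μs.
Per-hop propagation t_prop = 36000000/300000000 = 120000 μs.
Pipeline fill: first packet needs 3·t_tx to clear all hops; remaining 37 packets each add one t_tx.
Total = (3+38-1)·t_tx + 3·t_prop = 40·1541.1 + 3·120000 = 422000 μs.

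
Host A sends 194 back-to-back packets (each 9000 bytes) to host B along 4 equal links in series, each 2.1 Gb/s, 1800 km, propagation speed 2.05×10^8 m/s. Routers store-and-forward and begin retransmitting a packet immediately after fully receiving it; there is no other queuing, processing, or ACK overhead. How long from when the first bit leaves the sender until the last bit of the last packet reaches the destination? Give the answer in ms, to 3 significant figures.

41.9 ms

Per-hop transmission t_tx = L/R = 72000/2100000000 = 0.0342857 ms.
Per-hop propagation t_prop = 1800000/2.05e+08 = 8.78049 ms.
Pipeline fill: first packet needs 4·t_tx to clear all hops; remaining 193 packets each add one t_tx.
Total = (4+194-1)·t_tx + 4·t_prop = 197·0.0342857 + 4·8.78049 = 41.9 ms.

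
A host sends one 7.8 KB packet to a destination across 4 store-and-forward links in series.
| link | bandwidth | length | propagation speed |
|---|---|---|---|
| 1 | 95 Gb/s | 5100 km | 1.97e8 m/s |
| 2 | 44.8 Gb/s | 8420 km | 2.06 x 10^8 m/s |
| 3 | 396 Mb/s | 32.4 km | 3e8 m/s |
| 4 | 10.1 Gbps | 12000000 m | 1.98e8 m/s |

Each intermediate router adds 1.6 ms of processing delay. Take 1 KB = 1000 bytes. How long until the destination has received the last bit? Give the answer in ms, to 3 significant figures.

L = 62400 bits.
Transmission delays (L/R per hop): 0.000656842, 0.00139286, 0.157576, 0.00617822 ms; sum = 0.165804 ms.
Propagation delays (d/s per hop): 25.8883, 40.8738, 0.108, 60.6061 ms; sum = 127.476 ms.
Processing at 3 router(s): 3 × 1.6 ms = 4.8 ms.
End-to-end = 132 ms.

132 ms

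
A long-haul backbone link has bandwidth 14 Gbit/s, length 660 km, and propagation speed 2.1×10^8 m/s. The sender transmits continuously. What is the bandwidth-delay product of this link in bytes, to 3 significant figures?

5500000 bytes

Propagation delay = 660000 / 210000000 = 0.00314286 s.
BDP = R × t_prop = 14000000000 × 0.00314286 = 44000000 bits.
In bytes: 44000000/8 = 5500000 bytes.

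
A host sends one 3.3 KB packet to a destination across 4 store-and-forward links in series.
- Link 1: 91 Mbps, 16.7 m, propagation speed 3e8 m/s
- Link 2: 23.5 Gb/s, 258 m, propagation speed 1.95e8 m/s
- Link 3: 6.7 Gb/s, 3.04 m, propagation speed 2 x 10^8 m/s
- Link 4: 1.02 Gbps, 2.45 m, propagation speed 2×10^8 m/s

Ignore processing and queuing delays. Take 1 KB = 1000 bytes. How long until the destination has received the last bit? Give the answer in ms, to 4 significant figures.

0.3225 ms

L = 26400 bits.
Transmission delays (L/R per hop): 0.29011, 0.0011234, 0.0039403, 0.0258824 ms; sum = 0.321056 ms.
Propagation delays (d/s per hop): 5.56667e-05, 0.00132308, 1.52e-05, 1.225e-05 ms; sum = 0.00140619 ms.
End-to-end = 0.3225 ms.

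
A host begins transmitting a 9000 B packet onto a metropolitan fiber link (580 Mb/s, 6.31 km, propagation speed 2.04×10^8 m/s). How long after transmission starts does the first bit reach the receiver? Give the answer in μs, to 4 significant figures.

First bit experiences only propagation delay: d/s = 6310/204000000 = 30.93 μs.

30.93 μs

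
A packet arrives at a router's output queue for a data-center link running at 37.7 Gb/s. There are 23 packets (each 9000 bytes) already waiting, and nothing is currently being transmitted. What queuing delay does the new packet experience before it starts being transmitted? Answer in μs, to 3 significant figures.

Each queued packet: L/R = 72000/37700000000 = 1.90981 μs.
23 queued → 43.9257 μs.
Queuing delay = 43.9 μs.

43.9 μs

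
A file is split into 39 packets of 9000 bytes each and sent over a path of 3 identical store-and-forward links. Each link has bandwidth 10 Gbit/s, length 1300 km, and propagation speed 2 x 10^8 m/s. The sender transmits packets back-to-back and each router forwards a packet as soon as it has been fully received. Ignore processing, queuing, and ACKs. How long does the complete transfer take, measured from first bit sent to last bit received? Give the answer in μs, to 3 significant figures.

19800 μs

Per-hop transmission t_tx = L/R = 72000/10000000000 = 7.2 μs.
Per-hop propagation t_prop = 1300000/200000000 = 6500 μs.
Pipeline fill: first packet needs 3·t_tx to clear all hops; remaining 38 packets each add one t_tx.
Total = (3+39-1)·t_tx + 3·t_prop = 41·7.2 + 3·6500 = 19800 μs.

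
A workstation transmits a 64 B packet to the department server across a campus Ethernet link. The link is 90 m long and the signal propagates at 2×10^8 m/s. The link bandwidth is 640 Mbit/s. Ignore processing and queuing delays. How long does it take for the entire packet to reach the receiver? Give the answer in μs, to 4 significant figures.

L = 64 × 8 = 512 bits.
Transmission delay = L/R = 512 / 640000000 = 0.8 μs.
Propagation delay = d/s = 90 m / 200000000 m/s = 0.45 μs.
Total = 1.250 μs.

1.250 μs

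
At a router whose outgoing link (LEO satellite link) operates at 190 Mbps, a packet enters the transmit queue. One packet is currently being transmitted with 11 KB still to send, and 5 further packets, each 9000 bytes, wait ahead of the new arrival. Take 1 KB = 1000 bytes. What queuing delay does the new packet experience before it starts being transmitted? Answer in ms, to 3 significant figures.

2.36 ms

Each queued packet: L/R = 72000/190000000 = 0.378947 ms.
5 queued → 1.89474 ms.
Plus remaining 88000 bits of current packet: 0.463158 ms.
Queuing delay = 2.36 ms.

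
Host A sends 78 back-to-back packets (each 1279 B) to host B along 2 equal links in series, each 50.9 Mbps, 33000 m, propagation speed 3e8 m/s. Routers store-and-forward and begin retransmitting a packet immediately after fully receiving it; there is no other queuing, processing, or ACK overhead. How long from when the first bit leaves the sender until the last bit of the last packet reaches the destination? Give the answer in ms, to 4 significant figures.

16.10 ms

Per-hop transmission t_tx = L/R = 10232/50900000 = 0.201022 ms.
Per-hop propagation t_prop = 33000/300000000 = 0.11 ms.
Pipeline fill: first packet needs 2·t_tx to clear all hops; remaining 77 packets each add one t_tx.
Total = (2+78-1)·t_tx + 2·t_prop = 79·0.201022 + 2·0.11 = 16.10 ms.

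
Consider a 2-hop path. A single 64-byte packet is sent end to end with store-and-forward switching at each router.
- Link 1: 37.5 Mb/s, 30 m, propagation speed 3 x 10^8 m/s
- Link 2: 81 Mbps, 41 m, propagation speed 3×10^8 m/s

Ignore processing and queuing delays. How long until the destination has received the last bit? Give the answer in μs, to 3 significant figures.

L = 64 × 8 = 512 bits.
Transmission delays (L/R per hop): 13.6533, 6.32099 μs; sum = 19.9743 μs.
Propagation delays (d/s per hop): 0.1, 0.136667 μs; sum = 0.236667 μs.
End-to-end = 20.2 μs.

20.2 μs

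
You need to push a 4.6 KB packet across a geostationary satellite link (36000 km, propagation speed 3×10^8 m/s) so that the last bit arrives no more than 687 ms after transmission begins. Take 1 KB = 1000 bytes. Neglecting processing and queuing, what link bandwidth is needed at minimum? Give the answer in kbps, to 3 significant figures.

64.9 kbps

L = 36800 bits.
Propagation delay = 36000000 / 300000000 = 120 ms.
Transmission budget = 687 − 120 = 567 ms.
R ≥ L / t_tx = 36800 bits / 0.567 s = 64.9 kbps.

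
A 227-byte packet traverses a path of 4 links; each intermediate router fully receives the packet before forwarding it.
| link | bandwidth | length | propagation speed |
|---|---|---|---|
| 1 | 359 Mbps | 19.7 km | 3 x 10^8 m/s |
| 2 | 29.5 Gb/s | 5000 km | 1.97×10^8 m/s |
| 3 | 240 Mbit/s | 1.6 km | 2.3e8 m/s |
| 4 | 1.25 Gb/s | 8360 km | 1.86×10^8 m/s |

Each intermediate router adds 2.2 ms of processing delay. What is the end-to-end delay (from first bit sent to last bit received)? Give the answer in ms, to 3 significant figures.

L = 227 × 8 = 1816 bits.
Transmission delays (L/R per hop): 0.0050585, 6.15593e-05, 0.00756667, 0.0014528 ms; sum = 0.0141395 ms.
Propagation delays (d/s per hop): 0.0656667, 25.3807, 0.00695652, 44.9462 ms; sum = 70.3996 ms.
Processing at 3 router(s): 3 × 2.2 ms = 6.6 ms.
End-to-end = 77.0 ms.

77.0 ms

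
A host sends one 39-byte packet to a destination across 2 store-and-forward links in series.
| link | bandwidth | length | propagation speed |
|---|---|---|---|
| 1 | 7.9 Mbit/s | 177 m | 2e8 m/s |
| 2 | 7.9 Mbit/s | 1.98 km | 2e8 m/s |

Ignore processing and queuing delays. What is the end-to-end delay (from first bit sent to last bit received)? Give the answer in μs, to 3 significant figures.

89.8 μs

L = 39 × 8 = 312 bits.
Transmission delay per hop = L/R = 312/7900000 = 39.4937 μs; 2 hops → 78.9873 μs.
Propagation delays (d/s per hop): 0.885, 9.9 μs; sum = 10.785 μs.
End-to-end = 89.8 μs.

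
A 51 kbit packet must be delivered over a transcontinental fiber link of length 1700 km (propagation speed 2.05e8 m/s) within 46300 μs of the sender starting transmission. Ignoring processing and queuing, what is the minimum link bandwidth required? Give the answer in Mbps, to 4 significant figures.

1.342 Mbps

Propagation delay = 1700000 / 2.05e+08 = 8292.68 μs.
Transmission budget = 46300 − 8292.68 = 38007.3 μs.
R ≥ L / t_tx = 51000 bits / 0.0380073 s = 1.342 Mbps.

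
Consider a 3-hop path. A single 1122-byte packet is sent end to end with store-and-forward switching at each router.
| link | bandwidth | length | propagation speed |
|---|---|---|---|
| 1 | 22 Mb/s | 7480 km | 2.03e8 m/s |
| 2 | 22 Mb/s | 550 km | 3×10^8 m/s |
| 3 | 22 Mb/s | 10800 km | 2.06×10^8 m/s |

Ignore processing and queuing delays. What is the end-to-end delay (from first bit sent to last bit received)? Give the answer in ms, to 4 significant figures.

92.33 ms

L = 1122 × 8 = 8976 bits.
Transmission delay per hop = L/R = 8976/22000000 = 0.408 ms; 3 hops → 1.224 ms.
Propagation delays (d/s per hop): 36.8473, 1.83333, 52.4272 ms; sum = 91.1078 ms.
End-to-end = 92.33 ms.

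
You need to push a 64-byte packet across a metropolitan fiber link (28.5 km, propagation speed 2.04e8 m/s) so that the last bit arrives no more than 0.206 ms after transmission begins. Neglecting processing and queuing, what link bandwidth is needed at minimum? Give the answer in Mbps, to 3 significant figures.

7.72 Mbps

L = 512 bits.
Propagation delay = 28500 / 204000000 = 0.139706 ms.
Transmission budget = 0.206 − 0.139706 = 0.0662941 ms.
R ≥ L / t_tx = 512 bits / 6.62941e-05 s = 7.72 Mbps.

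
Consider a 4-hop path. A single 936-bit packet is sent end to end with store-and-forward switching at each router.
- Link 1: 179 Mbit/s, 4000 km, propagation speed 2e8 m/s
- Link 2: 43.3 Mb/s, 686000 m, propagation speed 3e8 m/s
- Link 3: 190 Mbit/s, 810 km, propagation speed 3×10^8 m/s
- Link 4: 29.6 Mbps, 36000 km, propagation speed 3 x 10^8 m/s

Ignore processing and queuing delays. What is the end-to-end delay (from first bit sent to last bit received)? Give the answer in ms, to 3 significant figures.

145 ms

Transmission delays (L/R per hop): 0.00522905, 0.0216166, 0.00492632, 0.0316216 ms; sum = 0.0633936 ms.
Propagation delays (d/s per hop): 20, 2.28667, 2.7, 120 ms; sum = 144.987 ms.
End-to-end = 145 ms.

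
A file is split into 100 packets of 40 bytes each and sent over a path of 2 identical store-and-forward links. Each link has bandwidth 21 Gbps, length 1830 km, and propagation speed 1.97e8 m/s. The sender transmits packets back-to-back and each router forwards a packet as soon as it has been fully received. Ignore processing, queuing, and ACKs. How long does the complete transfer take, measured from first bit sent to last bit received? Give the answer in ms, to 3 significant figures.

Per-hop transmission t_tx = L/R = 320/21000000000 = 1.52381e-05 ms.
Per-hop propagation t_prop = 1830000/197000000 = 9.28934 ms.
Pipeline fill: first packet needs 2·t_tx to clear all hops; remaining 99 packets each add one t_tx.
Total = (2+100-1)·t_tx + 2·t_prop = 101·1.52381e-05 + 2·9.28934 = 18.6 ms.

18.6 ms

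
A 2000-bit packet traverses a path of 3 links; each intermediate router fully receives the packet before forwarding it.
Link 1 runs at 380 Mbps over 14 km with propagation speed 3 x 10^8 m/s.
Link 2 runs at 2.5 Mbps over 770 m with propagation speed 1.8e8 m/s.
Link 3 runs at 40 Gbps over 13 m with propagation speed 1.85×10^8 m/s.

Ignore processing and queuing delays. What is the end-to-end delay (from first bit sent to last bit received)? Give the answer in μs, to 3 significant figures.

856 μs

Transmission delays (L/R per hop): 5.26316, 800, 0.05 μs; sum = 805.313 μs.
Propagation delays (d/s per hop): 46.6667, 4.27778, 0.0702703 μs; sum = 51.0147 μs.
End-to-end = 856 μs.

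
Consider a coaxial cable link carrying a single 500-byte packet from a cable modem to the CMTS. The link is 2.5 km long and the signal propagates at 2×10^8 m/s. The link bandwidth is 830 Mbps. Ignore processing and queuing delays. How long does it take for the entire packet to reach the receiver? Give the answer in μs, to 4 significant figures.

17.32 μs

L = 500 × 8 = 4000 bits.
Transmission delay = L/R = 4000 / 830000000 = 4.81928 μs.
Propagation delay = d/s = 2500 m / 200000000 m/s = 12.5 μs.
Total = 17.32 μs.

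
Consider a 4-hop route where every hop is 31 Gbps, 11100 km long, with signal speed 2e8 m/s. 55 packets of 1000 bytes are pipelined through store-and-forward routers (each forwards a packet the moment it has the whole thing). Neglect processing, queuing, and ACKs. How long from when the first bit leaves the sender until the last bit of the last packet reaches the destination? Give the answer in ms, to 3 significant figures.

222 ms

Per-hop transmission t_tx = L/R = 8000/31000000000 = 0.000258065 ms.
Per-hop propagation t_prop = 11100000/200000000 = 55.5 ms.
Pipeline fill: first packet needs 4·t_tx to clear all hops; remaining 54 packets each add one t_tx.
Total = (4+55-1)·t_tx + 4·t_prop = 58·0.000258065 + 4·55.5 = 222 ms.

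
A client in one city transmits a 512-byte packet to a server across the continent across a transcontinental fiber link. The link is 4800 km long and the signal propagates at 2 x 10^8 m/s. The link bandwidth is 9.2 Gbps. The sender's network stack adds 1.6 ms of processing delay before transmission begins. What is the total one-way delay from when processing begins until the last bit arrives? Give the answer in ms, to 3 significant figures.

L = 512 × 8 = 4096 bits.
Transmission delay = L/R = 4096 / 9200000000 = 0.000445217 ms.
Propagation delay = d/s = 4800000 m / 200000000 m/s = 24 ms.
Plus processing delay 1.6 ms = 1.6 ms.
Total = 25.6 ms.

25.6 ms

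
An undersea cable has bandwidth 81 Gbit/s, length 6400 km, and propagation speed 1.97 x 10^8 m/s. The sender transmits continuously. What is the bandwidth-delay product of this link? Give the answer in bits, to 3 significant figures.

2630000000 bits

Propagation delay = 6400000 / 197000000 = 0.0324873 s.
BDP = R × t_prop = 81000000000 × 0.0324873 = 2631470000 bits.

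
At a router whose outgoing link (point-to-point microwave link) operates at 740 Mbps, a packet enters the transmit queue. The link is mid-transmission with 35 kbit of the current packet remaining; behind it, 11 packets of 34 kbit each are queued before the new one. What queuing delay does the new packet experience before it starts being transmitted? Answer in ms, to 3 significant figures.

Each queued packet: L/R = 34000/740000000 = 0.0459459 ms.
11 queued → 0.505405 ms.
Plus remaining 35000 bits of current packet: 0.0472973 ms.
Queuing delay = 0.553 ms.

0.553 ms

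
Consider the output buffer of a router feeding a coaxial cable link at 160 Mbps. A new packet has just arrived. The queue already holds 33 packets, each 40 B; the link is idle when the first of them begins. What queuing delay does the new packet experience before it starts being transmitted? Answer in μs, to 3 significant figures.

66.0 μs

Each queued packet: L/R = 320/160000000 = 2 μs.
33 queued → 66 μs.
Queuing delay = 66.0 μs.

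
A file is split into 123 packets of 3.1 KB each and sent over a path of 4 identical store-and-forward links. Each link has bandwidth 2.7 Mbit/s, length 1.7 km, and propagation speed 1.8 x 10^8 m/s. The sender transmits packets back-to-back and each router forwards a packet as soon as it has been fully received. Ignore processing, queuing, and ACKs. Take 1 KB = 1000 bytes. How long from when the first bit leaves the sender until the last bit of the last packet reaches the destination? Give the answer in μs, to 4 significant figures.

1157000 μs

Per-hop transmission t_tx = L/R = 24800/2700000 = 9185.19 μs.
Per-hop propagation t_prop = 1700/180000000 = 9.44444 μs.
Pipeline fill: first packet needs 4·t_tx to clear all hops; remaining 122 packets each add one t_tx.
Total = (4+123-1)·t_tx + 4·t_prop = 126·9185.19 + 4·9.44444 = 1157000 μs.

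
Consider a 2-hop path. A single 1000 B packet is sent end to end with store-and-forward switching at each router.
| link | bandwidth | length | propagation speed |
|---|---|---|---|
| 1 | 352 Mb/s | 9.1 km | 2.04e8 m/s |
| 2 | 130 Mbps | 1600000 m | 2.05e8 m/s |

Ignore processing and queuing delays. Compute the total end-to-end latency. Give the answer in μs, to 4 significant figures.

7934 μs

L = 1000 × 8 = 8000 bits.
Transmission delays (L/R per hop): 22.7273, 61.5385 μs; sum = 84.2657 μs.
Propagation delays (d/s per hop): 44.6078, 7804.88 μs; sum = 7849.49 μs.
End-to-end = 7934 μs.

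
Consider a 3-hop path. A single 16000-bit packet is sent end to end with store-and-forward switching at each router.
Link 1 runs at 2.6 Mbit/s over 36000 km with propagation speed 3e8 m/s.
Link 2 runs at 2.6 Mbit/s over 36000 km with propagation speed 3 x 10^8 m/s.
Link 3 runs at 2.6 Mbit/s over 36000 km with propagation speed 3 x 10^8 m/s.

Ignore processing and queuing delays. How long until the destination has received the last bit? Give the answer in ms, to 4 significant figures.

Transmission delay per hop = L/R = 16000/2600000 = 6.15385 ms; 3 hops → 18.4615 ms.
Propagation delays (d/s per hop): 120, 120, 120 ms; sum = 360 ms.
End-to-end = 378.5 ms.

378.5 ms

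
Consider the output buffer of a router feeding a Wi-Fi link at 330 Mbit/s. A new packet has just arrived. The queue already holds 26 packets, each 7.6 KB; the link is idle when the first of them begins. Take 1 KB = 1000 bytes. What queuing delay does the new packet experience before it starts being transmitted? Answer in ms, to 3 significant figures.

4.79 ms

Each queued packet: L/R = 60800/330000000 = 0.184242 ms.
26 queued → 4.7903 ms.
Queuing delay = 4.79 ms.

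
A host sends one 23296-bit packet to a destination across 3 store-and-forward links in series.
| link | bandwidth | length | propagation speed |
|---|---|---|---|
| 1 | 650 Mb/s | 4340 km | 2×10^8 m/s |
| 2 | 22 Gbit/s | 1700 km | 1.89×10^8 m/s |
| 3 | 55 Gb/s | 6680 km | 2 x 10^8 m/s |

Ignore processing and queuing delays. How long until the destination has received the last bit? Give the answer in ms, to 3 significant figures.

Transmission delays (L/R per hop): 0.03584, 0.00105891, 0.000423564 ms; sum = 0.0373225 ms.
Propagation delays (d/s per hop): 21.7, 8.99471, 33.4 ms; sum = 64.0947 ms.
End-to-end = 64.1 ms.

64.1 ms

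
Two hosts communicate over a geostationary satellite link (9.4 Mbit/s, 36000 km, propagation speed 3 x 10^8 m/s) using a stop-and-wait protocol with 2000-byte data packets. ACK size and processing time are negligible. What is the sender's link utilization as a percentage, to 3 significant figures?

t_tx = L/R = 16000/9400000 = 0.00170213 s.
t_prop = 36000000/300000000 = 0.12 s; RTT = 0.24 s.
Cycle = t_tx + RTT = 0.241702 s.
Utilization = t_tx / cycle = 0.00170213/0.241702 = 0.704 %.

0.704 %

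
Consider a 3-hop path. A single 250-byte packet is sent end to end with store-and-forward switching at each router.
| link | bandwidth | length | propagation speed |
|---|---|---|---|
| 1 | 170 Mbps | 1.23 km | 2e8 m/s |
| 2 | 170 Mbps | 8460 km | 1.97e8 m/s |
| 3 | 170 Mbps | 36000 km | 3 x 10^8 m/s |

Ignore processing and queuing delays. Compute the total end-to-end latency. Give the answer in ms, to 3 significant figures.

163 ms

L = 250 × 8 = 2000 bits.
Transmission delay per hop = L/R = 2000/170000000 = 0.0117647 ms; 3 hops → 0.0352941 ms.
Propagation delays (d/s per hop): 0.00615, 42.9442, 120 ms; sum = 162.95 ms.
End-to-end = 163 ms.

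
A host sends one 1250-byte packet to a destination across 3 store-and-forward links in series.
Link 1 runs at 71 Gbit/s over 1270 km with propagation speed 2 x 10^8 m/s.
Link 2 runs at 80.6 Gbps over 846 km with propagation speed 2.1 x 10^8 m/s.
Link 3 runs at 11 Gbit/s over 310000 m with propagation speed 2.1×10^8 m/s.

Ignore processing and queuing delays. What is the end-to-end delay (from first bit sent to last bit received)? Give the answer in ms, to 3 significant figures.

11.9 ms

L = 1250 × 8 = 10000 bits.
Transmission delays (L/R per hop): 0.000140845, 0.000124069, 0.000909091 ms; sum = 0.00117401 ms.
Propagation delays (d/s per hop): 6.35, 4.02857, 1.47619 ms; sum = 11.8548 ms.
End-to-end = 11.9 ms.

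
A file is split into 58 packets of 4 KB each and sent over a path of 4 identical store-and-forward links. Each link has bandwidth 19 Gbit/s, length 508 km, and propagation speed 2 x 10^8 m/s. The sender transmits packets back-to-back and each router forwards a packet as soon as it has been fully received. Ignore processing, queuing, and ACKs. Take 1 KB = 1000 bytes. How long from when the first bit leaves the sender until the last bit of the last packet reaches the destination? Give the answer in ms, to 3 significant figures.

Per-hop transmission t_tx = L/R = 32000/19000000000 = 0.00168421 ms.
Per-hop propagation t_prop = 508000/200000000 = 2.54 ms.
Pipeline fill: first packet needs 4·t_tx to clear all hops; remaining 57 packets each add one t_tx.
Total = (4+58-1)·t_tx + 4·t_prop = 61·0.00168421 + 4·2.54 = 10.3 ms.

10.3 ms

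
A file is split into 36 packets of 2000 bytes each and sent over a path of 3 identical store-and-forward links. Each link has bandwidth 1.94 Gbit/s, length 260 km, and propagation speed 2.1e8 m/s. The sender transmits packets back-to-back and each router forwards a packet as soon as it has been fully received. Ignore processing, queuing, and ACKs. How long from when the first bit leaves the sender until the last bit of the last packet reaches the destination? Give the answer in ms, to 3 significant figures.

Per-hop transmission t_tx = L/R = 16000/1940000000 = 0.00824742 ms.
Per-hop propagation t_prop = 260000/210000000 = 1.2381 ms.
Pipeline fill: first packet needs 3·t_tx to clear all hops; remaining 35 packets each add one t_tx.
Total = (3+36-1)·t_tx + 3·t_prop = 38·0.00824742 + 3·1.2381 = 4.03 ms.

4.03 ms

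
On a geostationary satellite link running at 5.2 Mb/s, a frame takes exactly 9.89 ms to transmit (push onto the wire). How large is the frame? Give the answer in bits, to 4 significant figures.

51430 bits

L = R × t_tx = 5200000 b/s × 0.00989 s = 51428 bits.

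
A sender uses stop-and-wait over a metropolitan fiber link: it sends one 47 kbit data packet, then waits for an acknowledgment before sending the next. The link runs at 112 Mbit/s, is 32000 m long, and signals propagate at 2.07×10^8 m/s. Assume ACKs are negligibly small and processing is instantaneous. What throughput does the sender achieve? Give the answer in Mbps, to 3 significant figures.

64.5 Mbps

t_tx = L/R = 47000/112000000 = 0.000419643 s.
t_prop = 32000/2.07e+08 = 0.000154589 s; RTT = 0.000309179 s.
Cycle = t_tx + RTT = 0.000728822 s.
Throughput = L / cycle = 47000 / 0.000728822 = 64.5 Mbps.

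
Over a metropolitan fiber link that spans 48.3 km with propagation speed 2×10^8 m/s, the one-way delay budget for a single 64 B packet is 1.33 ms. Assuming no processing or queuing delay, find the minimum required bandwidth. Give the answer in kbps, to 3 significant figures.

470 kbps

L = 512 bits.
Propagation delay = 48300 / 200000000 = 0.2415 ms.
Transmission budget = 1.33 − 0.2415 = 1.0885 ms.
R ≥ L / t_tx = 512 bits / 0.0010885 s = 470 kbps.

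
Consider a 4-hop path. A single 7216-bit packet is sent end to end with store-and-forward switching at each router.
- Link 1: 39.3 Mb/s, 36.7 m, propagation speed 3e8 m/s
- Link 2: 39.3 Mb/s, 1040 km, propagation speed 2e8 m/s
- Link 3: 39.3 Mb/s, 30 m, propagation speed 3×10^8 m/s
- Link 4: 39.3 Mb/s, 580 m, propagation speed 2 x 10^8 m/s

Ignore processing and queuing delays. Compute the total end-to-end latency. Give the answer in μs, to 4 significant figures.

5938 μs

Transmission delay per hop = L/R = 7216/39300000 = 183.613 μs; 4 hops → 734.453 μs.
Propagation delays (d/s per hop): 0.122333, 5200, 0.1, 2.9 μs; sum = 5203.12 μs.
End-to-end = 5938 μs.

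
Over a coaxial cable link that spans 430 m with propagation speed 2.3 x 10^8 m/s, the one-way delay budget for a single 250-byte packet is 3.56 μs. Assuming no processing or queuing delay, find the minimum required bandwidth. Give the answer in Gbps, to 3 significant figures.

L = 2000 bits.
Propagation delay = 430 / 2.3e+08 = 1.86957 μs.
Transmission budget = 3.56 − 1.86957 = 1.69043 μs.
R ≥ L / t_tx = 2000 bits / 1.69043e-06 s = 1.18 Gbps.

1.18 Gbps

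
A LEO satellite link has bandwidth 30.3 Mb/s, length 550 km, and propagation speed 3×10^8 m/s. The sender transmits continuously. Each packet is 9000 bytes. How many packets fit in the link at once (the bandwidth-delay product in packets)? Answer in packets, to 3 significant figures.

Propagation delay = 550000 / 300000000 = 0.00183333 s.
BDP = R × t_prop = 30300000 × 0.00183333 = 55550 bits.
In packets of 72000 bits: 0.772 packets.

0.772 packets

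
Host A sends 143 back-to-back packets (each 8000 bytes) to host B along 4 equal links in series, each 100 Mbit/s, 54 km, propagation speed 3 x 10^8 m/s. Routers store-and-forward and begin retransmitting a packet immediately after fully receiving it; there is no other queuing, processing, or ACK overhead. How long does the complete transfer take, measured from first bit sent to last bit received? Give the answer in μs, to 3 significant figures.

94200 μs

Per-hop transmission t_tx = L/R = 64000/100000000 = 640 μs.
Per-hop propagation t_prop = 54000/300000000 = 180 μs.
Pipeline fill: first packet needs 4·t_tx to clear all hops; remaining 142 packets each add one t_tx.
Total = (4+143-1)·t_tx + 4·t_prop = 146·640 + 4·180 = 94200 μs.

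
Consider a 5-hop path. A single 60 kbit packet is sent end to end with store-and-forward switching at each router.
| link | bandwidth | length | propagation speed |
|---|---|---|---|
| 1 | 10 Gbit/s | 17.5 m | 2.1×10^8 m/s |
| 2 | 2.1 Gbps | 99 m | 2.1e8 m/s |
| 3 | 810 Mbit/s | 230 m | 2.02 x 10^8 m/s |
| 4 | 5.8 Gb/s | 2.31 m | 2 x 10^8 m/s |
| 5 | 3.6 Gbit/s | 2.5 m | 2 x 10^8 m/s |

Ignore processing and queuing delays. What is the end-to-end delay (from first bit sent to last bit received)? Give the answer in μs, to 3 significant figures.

L = 60000 bits.
Transmission delays (L/R per hop): 6, 28.5714, 74.0741, 10.3448, 16.6667 μs; sum = 135.657 μs.
Propagation delays (d/s per hop): 0.0833333, 0.471429, 1.13861, 0.01155, 0.0125 μs; sum = 1.71743 μs.
End-to-end = 137 μs.

137 μs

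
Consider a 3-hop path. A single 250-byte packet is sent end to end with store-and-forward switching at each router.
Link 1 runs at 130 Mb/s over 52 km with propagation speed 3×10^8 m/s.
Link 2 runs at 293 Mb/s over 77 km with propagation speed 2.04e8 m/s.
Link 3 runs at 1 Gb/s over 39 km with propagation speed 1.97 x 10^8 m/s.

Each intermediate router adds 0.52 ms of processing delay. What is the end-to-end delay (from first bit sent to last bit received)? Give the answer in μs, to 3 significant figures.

1810 μs

L = 250 × 8 = 2000 bits.
Transmission delays (L/R per hop): 15.3846, 6.82594, 2 μs; sum = 24.2106 μs.
Propagation delays (d/s per hop): 173.333, 377.451, 197.97 μs; sum = 748.754 μs.
Processing at 2 router(s): 2 × 0.52 ms = 1040 μs.
End-to-end = 1810 μs.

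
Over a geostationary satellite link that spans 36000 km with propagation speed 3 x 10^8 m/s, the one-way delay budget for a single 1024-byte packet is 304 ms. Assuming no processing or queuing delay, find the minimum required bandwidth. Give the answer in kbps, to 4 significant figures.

L = 8192 bits.
Propagation delay = 36000000 / 300000000 = 120 ms.
Transmission budget = 304 − 120 = 184 ms.
R ≥ L / t_tx = 8192 bits / 0.184 s = 44.52 kbps.

44.52 kbps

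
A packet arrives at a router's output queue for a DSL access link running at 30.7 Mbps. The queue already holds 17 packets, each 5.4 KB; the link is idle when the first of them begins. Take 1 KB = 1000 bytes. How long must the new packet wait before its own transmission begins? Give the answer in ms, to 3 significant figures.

23.9 ms

Each queued packet: L/R = 43200/30700000 = 1.40717 ms.
17 queued → 23.9218 ms.
Queuing delay = 23.9 ms.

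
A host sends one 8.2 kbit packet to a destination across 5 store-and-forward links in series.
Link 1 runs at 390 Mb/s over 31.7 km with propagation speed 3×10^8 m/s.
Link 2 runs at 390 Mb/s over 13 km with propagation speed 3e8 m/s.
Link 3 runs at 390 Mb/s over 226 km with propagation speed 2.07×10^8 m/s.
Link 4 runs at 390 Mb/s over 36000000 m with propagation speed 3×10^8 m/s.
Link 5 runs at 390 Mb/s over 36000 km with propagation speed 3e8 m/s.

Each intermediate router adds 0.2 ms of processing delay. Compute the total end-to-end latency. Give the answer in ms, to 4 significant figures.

242.1 ms

L = 8200 bits.
Transmission delay per hop = L/R = 8200/390000000 = 0.0210256 ms; 5 hops → 0.105128 ms.
Propagation delays (d/s per hop): 0.105667, 0.0433333, 1.09179, 120, 120 ms; sum = 241.241 ms.
Processing at 4 router(s): 4 × 0.2 ms = 0.8 ms.
End-to-end = 242.1 ms.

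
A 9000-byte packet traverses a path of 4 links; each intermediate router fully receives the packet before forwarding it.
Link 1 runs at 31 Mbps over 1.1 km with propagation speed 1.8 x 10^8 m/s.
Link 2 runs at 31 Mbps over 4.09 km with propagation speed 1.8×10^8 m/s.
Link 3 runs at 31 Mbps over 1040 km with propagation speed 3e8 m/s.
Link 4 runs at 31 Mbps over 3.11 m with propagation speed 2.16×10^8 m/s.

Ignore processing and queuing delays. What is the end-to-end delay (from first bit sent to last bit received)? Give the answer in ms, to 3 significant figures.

L = 9000 × 8 = 72000 bits.
Transmission delay per hop = L/R = 72000/31000000 = 2.32258 ms; 4 hops → 9.29032 ms.
Propagation delays (d/s per hop): 0.00611111, 0.0227222, 3.46667, 1.43981e-05 ms; sum = 3.49551 ms.
End-to-end = 12.8 ms.

12.8 ms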